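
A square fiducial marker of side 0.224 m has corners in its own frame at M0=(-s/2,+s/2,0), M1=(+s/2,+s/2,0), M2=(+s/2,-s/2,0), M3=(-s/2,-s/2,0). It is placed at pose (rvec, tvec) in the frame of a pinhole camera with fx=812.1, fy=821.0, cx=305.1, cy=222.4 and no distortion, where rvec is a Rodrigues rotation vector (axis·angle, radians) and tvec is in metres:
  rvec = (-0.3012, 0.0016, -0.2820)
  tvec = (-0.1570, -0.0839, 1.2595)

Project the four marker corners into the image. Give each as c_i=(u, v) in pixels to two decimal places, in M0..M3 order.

c0=(149.65, 255.60) c1=(292.75, 214.38) c2=(254.97, 84.88) c3=(118.89, 123.09)

Intrinsics K: fx=812.1, fy=821.0, cx=305.1, cy=222.4
Marker side s = 0.224 m; corners in marker frame (Z=0):
  M0 = (-0.1120, +0.1120, 0)
  M1 = (+0.1120, +0.1120, 0)
  M2 = (+0.1120, -0.1120, 0)
  M3 = (-0.1120, -0.1120, 0)
rvec = (-0.3012, 0.0016, -0.2820), |rvec| = θ = 0.41261 rad = 23.641°
Rodrigues: sinθ=0.40100, 1−cosθ=0.08392; R = I + sinθ·[k]× + (1−cosθ)·[k]×²:
    [+0.96080 +0.27383 +0.04343]
    [-0.27430 +0.91608 +0.29250]
    [+0.04032 -0.29295 +0.95528]
t = (-0.1570, -0.0839, 1.2595) m
M0: Pc = R·M0+t = (-0.23394, +0.04942, +1.22217); u = 812.1·(-0.23394)/1.22217 + 305.1 = 149.6532, v = 821.0·(+0.04942)/1.22217 + 222.4 = 255.5999
M1: Pc = R·M1+t = (-0.01872, -0.01202, +1.23121); u = 812.1·(-0.01872)/1.23121 + 305.1 = 292.7511, v = 821.0·(-0.01202)/1.23121 + 222.4 = 214.3839
M2: Pc = R·M2+t = (-0.08006, -0.21722, +1.29683); u = 812.1·(-0.08006)/1.29683 + 305.1 = 254.9650, v = 821.0·(-0.21722)/1.29683 + 222.4 = 84.8797
M3: Pc = R·M3+t = (-0.29528, -0.15578, +1.28779); u = 812.1·(-0.29528)/1.28779 + 305.1 = 118.8938, v = 821.0·(-0.15578)/1.28779 + 222.4 = 123.0873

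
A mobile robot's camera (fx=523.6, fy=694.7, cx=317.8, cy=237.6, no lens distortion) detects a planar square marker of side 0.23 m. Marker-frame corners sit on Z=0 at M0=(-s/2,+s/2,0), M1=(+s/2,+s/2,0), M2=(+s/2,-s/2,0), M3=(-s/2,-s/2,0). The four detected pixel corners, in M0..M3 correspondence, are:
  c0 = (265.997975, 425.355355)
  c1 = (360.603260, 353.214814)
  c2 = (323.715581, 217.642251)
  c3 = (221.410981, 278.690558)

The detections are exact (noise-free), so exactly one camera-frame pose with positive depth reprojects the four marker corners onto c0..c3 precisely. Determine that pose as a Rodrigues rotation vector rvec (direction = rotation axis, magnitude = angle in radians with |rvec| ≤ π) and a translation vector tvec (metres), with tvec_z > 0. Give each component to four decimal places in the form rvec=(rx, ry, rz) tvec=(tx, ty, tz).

Intrinsics K: fx=523.6, fy=694.7, cx=317.8, cy=237.6
Marker side s = 0.23 m; corners in marker frame (Z=0):
  M0 = (-0.1150, +0.1150, 0)
  M1 = (+0.1150, +0.1150, 0)
  M2 = (+0.1150, -0.1150, 0)
  M3 = (-0.1150, -0.1150, 0)
Detected image corners:
  c0 = (265.997975, 425.355355) px
  c1 = (360.603260, 353.214814) px
  c2 = (323.715581, 217.642251) px
  c3 = (221.410981, 278.690558) px
Planar DLT: solve 8×8 A·h = b for H (H[2,2]=1):
  H  [+550.82322 +224.98321 +295.69975]
  H  [-156.08616 +665.35330 +318.46514]
  H  [+0.42016 +0.16616 +1.00000]
B = K⁻¹H; ‖b₁‖=0.973350, ‖b₂‖=0.973350; λ = 2/(‖b₁‖+‖b₂‖) = 1.027379, sign → tz>0 ⇒ λ=+1.027379
r₁ = λ·B[:,0] = (+0.81880,-0.37847,+0.43166); r₂ = λ·B[:,1] = (+0.33784,+0.92559,+0.17071)
r₃ = r₁×r₂ = (-0.46415,+0.00606,+0.88573); SVD([r₁ r₂ r₃]) → R = UVᵀ:
  R  [+0.81880 +0.33784 -0.46415]
  R  [-0.37847 +0.92559 +0.00606]
  R  [+0.43166 +0.17071 +0.88573]
t = (-0.04336, +0.11959, +1.02738) m
tr R = 2.630125; θ = arccos((tr R − 1)/2) = 0.617959 rad = 35.406°
axis k = ((R−Rᵀ)₃₂, (R−Rᵀ)₁₃, (R−Rᵀ)₂₁) / (2 sinθ) = (+0.142093, -0.773090, -0.618175)
rvec = θ·k = (+0.087808, -0.477738, -0.382007)

rvec=(0.0878, -0.4777, -0.3820) tvec=(-0.0434, 0.1196, 1.0274)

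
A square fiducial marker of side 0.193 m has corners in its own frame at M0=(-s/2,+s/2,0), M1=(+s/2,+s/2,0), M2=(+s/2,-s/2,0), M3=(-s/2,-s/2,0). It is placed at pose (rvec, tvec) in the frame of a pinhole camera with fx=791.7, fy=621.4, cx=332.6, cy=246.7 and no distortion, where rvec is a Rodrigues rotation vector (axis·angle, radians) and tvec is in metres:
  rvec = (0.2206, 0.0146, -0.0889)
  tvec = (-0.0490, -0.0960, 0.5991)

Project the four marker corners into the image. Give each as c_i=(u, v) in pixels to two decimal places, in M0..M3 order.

Intrinsics K: fx=791.7, fy=621.4, cx=332.6, cy=246.7
Marker side s = 0.193 m; corners in marker frame (Z=0):
  M0 = (-0.0965, +0.0965, 0)
  M1 = (+0.0965, +0.0965, 0)
  M2 = (+0.0965, -0.0965, 0)
  M3 = (-0.0965, -0.0965, 0)
rvec = (0.2206, 0.0146, -0.0889), |rvec| = θ = 0.23829 rad = 13.653°
Rodrigues: sinθ=0.23604, 1−cosθ=0.02826; R = I + sinθ·[k]× + (1−cosθ)·[k]×²:
    [+0.99596 +0.08966 +0.00470]
    [-0.08646 +0.97185 -0.21916]
    [-0.02422 +0.21787 +0.97568]
t = (-0.0490, -0.0960, 0.5991) m
M0: Pc = R·M0+t = (-0.13646, +0.00613, +0.62246); u = 791.7·(-0.13646)/0.62246 + 332.6 = 159.0416, v = 621.4·(+0.00613)/0.62246 + 246.7 = 252.8163
M1: Pc = R·M1+t = (+0.05576, -0.01056, +0.61779); u = 791.7·(+0.05576)/0.61779 + 332.6 = 404.0605, v = 621.4·(-0.01056)/0.61779 + 246.7 = 236.0785
M2: Pc = R·M2+t = (+0.03846, -0.19813, +0.57574); u = 791.7·(+0.03846)/0.57574 + 332.6 = 385.4833, v = 621.4·(-0.19813)/0.57574 + 246.7 = 32.8597
M3: Pc = R·M3+t = (-0.15376, -0.18144, +0.58041); u = 791.7·(-0.15376)/0.58041 + 332.6 = 122.8630, v = 621.4·(-0.18144)/0.58041 + 246.7 = 52.4469

c0=(159.04, 252.82) c1=(404.06, 236.08) c2=(385.48, 32.86) c3=(122.86, 52.45)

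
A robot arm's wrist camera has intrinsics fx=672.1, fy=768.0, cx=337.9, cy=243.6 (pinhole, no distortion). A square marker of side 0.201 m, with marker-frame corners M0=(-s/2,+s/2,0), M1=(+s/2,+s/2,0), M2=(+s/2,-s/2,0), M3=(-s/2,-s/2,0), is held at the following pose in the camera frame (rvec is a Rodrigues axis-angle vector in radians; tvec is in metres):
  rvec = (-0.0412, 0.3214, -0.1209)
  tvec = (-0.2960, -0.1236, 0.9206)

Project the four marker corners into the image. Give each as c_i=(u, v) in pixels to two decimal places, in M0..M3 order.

Intrinsics K: fx=672.1, fy=768.0, cx=337.9, cy=243.6
Marker side s = 0.201 m; corners in marker frame (Z=0):
  M0 = (-0.1005, +0.1005, 0)
  M1 = (+0.1005, +0.1005, 0)
  M2 = (+0.1005, -0.1005, 0)
  M3 = (-0.1005, -0.1005, 0)
rvec = (-0.0412, 0.3214, -0.1209), |rvec| = θ = 0.34585 rad = 19.816°
Rodrigues: sinθ=0.33900, 1−cosθ=0.05921; R = I + sinθ·[k]× + (1−cosθ)·[k]×²:
    [+0.94163 +0.11195 +0.31750]
    [-0.12506 +0.99192 +0.02115]
    [-0.31257 -0.05962 +0.94802]
t = (-0.2960, -0.1236, 0.9206) m
M0: Pc = R·M0+t = (-0.37938, -0.01134, +0.94602); u = 672.1·(-0.37938)/0.94602 + 337.9 = 68.3678, v = 768.0·(-0.01134)/0.94602 + 243.6 = 234.3914
M1: Pc = R·M1+t = (-0.19012, -0.03648, +0.88320); u = 672.1·(-0.19012)/0.88320 + 337.9 = 193.2246, v = 768.0·(-0.03648)/0.88320 + 243.6 = 211.8780
M2: Pc = R·M2+t = (-0.21262, -0.23586, +0.89518); u = 672.1·(-0.21262)/0.89518 + 337.9 = 178.2670, v = 768.0·(-0.23586)/0.89518 + 243.6 = 41.2516
M3: Pc = R·M3+t = (-0.40188, -0.21072, +0.95800); u = 672.1·(-0.40188)/0.95800 + 337.9 = 55.9529, v = 768.0·(-0.21072)/0.95800 + 243.6 = 74.6730

c0=(68.37, 234.39) c1=(193.22, 211.88) c2=(178.27, 41.25) c3=(55.95, 74.67)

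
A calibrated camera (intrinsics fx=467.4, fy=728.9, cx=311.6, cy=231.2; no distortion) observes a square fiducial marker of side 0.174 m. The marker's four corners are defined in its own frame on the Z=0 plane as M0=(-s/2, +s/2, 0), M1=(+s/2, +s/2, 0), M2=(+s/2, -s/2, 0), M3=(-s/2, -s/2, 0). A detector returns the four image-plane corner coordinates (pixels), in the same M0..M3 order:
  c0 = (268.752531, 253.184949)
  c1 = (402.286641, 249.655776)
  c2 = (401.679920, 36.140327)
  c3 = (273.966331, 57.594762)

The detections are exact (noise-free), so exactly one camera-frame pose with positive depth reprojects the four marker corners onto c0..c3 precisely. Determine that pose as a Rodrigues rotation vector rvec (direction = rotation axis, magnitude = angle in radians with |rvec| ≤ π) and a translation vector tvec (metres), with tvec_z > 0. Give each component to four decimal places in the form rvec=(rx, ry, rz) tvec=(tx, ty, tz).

Intrinsics K: fx=467.4, fy=728.9, cx=311.6, cy=231.2
Marker side s = 0.174 m; corners in marker frame (Z=0):
  M0 = (-0.0870, +0.0870, 0)
  M1 = (+0.0870, +0.0870, 0)
  M2 = (+0.0870, -0.0870, 0)
  M3 = (-0.0870, -0.0870, 0)
Detected image corners:
  c0 = (268.752531, 253.184949) px
  c1 = (402.286641, 249.655776) px
  c2 = (401.679920, 36.140327) px
  c3 = (273.966331, 57.594762) px
Planar DLT: solve 8×8 A·h = b for H (H[2,2]=1):
  H  [+575.31462 -103.29913 +333.74420]
  H  [-150.50986 +1133.70012 +147.06617]
  H  [-0.51983 -0.26526 +1.00000]
B = K⁻¹H; ‖b₁‖=1.661401, ‖b₂‖=1.661401; λ = 2/(‖b₁‖+‖b₂‖) = 0.601902, sign → tz>0 ⇒ λ=+0.601902
r₁ = λ·B[:,0] = (+0.94946,-0.02504,-0.31289); r₂ = λ·B[:,1] = (-0.02659,+0.98681,-0.15966)
r₃ = r₁×r₂ = (+0.31276,+0.15991,+0.93628); SVD([r₁ r₂ r₃]) → R = UVᵀ:
  R  [+0.94946 -0.02659 +0.31276]
  R  [-0.02504 +0.98681 +0.15991]
  R  [-0.31289 -0.15966 +0.93628]
t = (+0.02852, -0.06947, +0.60190) m
tr R = 2.872551; θ = arccos((tr R − 1)/2) = 0.358924 rad = 20.565°
axis k = ((R−Rᵀ)₃₂, (R−Rᵀ)₁₃, (R−Rᵀ)₂₁) / (2 sinθ) = (-0.454875, +0.890552, +0.002199)
rvec = θ·k = (-0.163266, +0.319641, +0.000789)

rvec=(-0.1633, 0.3196, 0.0008) tvec=(0.0285, -0.0695, 0.6019)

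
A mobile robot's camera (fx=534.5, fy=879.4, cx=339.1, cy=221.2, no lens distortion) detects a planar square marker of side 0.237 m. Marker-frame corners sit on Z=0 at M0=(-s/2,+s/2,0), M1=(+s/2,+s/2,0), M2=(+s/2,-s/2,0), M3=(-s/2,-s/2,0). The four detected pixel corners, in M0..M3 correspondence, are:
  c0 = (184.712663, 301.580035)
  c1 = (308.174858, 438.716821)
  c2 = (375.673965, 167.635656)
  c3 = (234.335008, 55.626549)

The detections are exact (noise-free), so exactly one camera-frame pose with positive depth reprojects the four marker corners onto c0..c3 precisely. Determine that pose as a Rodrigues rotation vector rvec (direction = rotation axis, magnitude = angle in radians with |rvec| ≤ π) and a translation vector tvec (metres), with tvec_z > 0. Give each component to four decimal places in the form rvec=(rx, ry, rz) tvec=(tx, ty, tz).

rvec=(0.1463, 0.4725, 0.4226) tvec=(-0.0937, 0.0169, 0.7266)

Intrinsics K: fx=534.5, fy=879.4, cx=339.1, cy=221.2
Marker side s = 0.237 m; corners in marker frame (Z=0):
  M0 = (-0.1185, +0.1185, 0)
  M1 = (+0.1185, +0.1185, 0)
  M2 = (+0.1185, -0.1185, 0)
  M3 = (-0.1185, -0.1185, 0)
Detected image corners:
  c0 = (184.712663, 301.580035) px
  c1 = (308.174858, 438.716821) px
  c2 = (375.673965, 167.635656) px
  c3 = (234.335008, 55.626549) px
Planar DLT: solve 8×8 A·h = b for H (H[2,2]=1):
  H  [+401.61259 -156.31363 +270.18621]
  H  [+391.68521 +1164.35086 +241.62704]
  H  [-0.56437 +0.32009 +1.00000]
B = K⁻¹H; ‖b₁‖=1.376345, ‖b₂‖=1.376345; λ = 2/(‖b₁‖+‖b₂‖) = 0.726562, sign → tz>0 ⇒ λ=+0.726562
r₁ = λ·B[:,0] = (+0.80607,+0.42675,-0.41005); r₂ = λ·B[:,1] = (-0.36003,+0.90349,+0.23256)
r₃ = r₁×r₂ = (+0.46972,-0.03983,+0.88192); SVD([r₁ r₂ r₃]) → R = UVᵀ:
  R  [+0.80607 -0.36003 +0.46972]
  R  [+0.42675 +0.90349 -0.03983]
  R  [-0.41005 +0.23256 +0.88192]
t = (-0.09368, +0.01688, +0.72656) m
tr R = 2.591475; θ = arccos((tr R − 1)/2) = 0.650572 rad = 37.275°
axis k = ((R−Rᵀ)₃₂, (R−Rᵀ)₁₃, (R−Rᵀ)₂₁) / (2 sinθ) = (+0.224883, +0.726309, +0.649540)
rvec = θ·k = (+0.146303, +0.472516, +0.422573)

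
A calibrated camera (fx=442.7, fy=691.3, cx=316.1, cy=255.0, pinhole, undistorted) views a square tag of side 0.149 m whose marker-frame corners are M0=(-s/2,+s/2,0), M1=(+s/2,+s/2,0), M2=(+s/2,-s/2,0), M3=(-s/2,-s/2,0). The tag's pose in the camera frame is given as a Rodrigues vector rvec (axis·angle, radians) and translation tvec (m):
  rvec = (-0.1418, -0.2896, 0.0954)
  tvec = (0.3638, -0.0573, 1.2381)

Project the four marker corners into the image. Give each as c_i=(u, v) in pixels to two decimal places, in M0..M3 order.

c0=(421.55, 259.38) c1=(468.50, 268.64) c2=(469.57, 188.47) c3=(423.53, 176.68)

Intrinsics K: fx=442.7, fy=691.3, cx=316.1, cy=255.0
Marker side s = 0.149 m; corners in marker frame (Z=0):
  M0 = (-0.0745, +0.0745, 0)
  M1 = (+0.0745, +0.0745, 0)
  M2 = (+0.0745, -0.0745, 0)
  M3 = (-0.0745, -0.0745, 0)
rvec = (-0.1418, -0.2896, 0.0954), |rvec| = θ = 0.33627 rad = 19.267°
Rodrigues: sinθ=0.32997, 1−cosθ=0.05601; R = I + sinθ·[k]× + (1−cosθ)·[k]×²:
    [+0.95395 -0.07327 -0.29087]
    [+0.11395 +0.98553 +0.12546]
    [+0.27747 -0.15283 +0.94850]
t = (0.3638, -0.0573, 1.2381) m
M0: Pc = R·M0+t = (+0.28727, +0.00763, +1.20604); u = 442.7·(+0.28727)/1.20604 + 316.1 = 421.5484, v = 691.3·(+0.00763)/1.20604 + 255.0 = 259.3751
M1: Pc = R·M1+t = (+0.42941, +0.02461, +1.24739); u = 442.7·(+0.42941)/1.24739 + 316.1 = 468.4987, v = 691.3·(+0.02461)/1.24739 + 255.0 = 268.6397
M2: Pc = R·M2+t = (+0.44033, -0.12223, +1.27016); u = 442.7·(+0.44033)/1.27016 + 316.1 = 469.5718, v = 691.3·(-0.12223)/1.27016 + 255.0 = 188.4732
M3: Pc = R·M3+t = (+0.29819, -0.13921, +1.22881); u = 442.7·(+0.29819)/1.22881 + 316.1 = 423.5275, v = 691.3·(-0.13921)/1.22881 + 255.0 = 176.6830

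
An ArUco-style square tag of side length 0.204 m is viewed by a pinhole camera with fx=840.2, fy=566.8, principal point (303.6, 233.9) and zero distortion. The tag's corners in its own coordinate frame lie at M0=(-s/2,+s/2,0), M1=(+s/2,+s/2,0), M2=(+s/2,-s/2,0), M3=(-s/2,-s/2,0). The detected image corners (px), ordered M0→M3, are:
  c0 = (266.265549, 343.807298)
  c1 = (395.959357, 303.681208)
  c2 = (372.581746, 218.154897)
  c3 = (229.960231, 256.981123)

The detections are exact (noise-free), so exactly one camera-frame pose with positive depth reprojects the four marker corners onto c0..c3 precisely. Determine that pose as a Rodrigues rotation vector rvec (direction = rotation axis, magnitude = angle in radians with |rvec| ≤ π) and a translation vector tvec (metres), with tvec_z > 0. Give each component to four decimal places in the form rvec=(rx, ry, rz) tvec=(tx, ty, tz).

rvec=(0.4296, -0.3785, -0.2985) tvec=(0.0199, 0.0944, 1.1143)

Intrinsics K: fx=840.2, fy=566.8, cx=303.6, cy=233.9
Marker side s = 0.204 m; corners in marker frame (Z=0):
  M0 = (-0.1020, +0.1020, 0)
  M1 = (+0.1020, +0.1020, 0)
  M2 = (+0.1020, -0.1020, 0)
  M3 = (-0.1020, -0.1020, 0)
Detected image corners:
  c0 = (266.265549, 343.807298) px
  c1 = (395.959357, 303.681208) px
  c2 = (372.581746, 218.154897) px
  c3 = (229.960231, 256.981123) px
Planar DLT: solve 8×8 A·h = b for H (H[2,2]=1):
  H  [+748.62917 +274.51833 +318.62504]
  H  [-120.40708 +536.92095 +281.92495]
  H  [+0.26095 +0.40823 +1.00000]
B = K⁻¹H; ‖b₁‖=0.897404, ‖b₂‖=0.897404; λ = 2/(‖b₁‖+‖b₂‖) = 1.114325, sign → tz>0 ⇒ λ=+1.114325
r₁ = λ·B[:,0] = (+0.88781,-0.35671,+0.29078); r₂ = λ·B[:,1] = (+0.19971,+0.86786,+0.45490)
r₃ = r₁×r₂ = (-0.41463,-0.34580,+0.84173); SVD([r₁ r₂ r₃]) → R = UVᵀ:
  R  [+0.88781 +0.19971 -0.41463]
  R  [-0.35671 +0.86786 -0.34580]
  R  [+0.29078 +0.45490 +0.84173]
t = (+0.01993, +0.09442, +1.11433) m
tr R = 2.597396; θ = arccos((tr R − 1)/2) = 0.645668 rad = 36.994°
axis k = ((R−Rᵀ)₃₂, (R−Rᵀ)₁₃, (R−Rᵀ)₂₁) / (2 sinθ) = (+0.665331, -0.586146, -0.462350)
rvec = θ·k = (+0.429583, -0.378455, -0.298524)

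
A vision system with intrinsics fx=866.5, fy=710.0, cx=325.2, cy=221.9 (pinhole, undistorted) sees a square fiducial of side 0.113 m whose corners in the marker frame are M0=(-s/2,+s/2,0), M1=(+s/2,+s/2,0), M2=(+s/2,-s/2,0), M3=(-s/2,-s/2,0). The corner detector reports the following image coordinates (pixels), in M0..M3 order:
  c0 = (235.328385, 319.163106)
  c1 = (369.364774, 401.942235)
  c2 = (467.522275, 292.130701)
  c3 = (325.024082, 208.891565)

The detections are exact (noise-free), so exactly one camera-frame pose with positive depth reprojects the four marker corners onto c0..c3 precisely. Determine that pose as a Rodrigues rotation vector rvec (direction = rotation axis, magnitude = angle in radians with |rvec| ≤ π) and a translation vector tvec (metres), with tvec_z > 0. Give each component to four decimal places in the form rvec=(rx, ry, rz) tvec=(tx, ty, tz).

rvec=(0.1674, 0.2038, 0.6025) tvec=(0.0147, 0.0680, 0.5732)

Intrinsics K: fx=866.5, fy=710.0, cx=325.2, cy=221.9
Marker side s = 0.113 m; corners in marker frame (Z=0):
  M0 = (-0.0565, +0.0565, 0)
  M1 = (+0.0565, +0.0565, 0)
  M2 = (+0.0565, -0.0565, 0)
  M3 = (-0.0565, -0.0565, 0)
Detected image corners:
  c0 = (235.328385, 319.163106) px
  c1 = (369.364774, 401.942235) px
  c2 = (467.522275, 292.130701) px
  c3 = (325.024082, 208.891565) px
Planar DLT: solve 8×8 A·h = b for H (H[2,2]=1):
  H  [+1136.99993 -699.80178 +347.35607]
  H  [+659.49379 +1088.33082 +306.12065]
  H  [-0.24566 +0.37470 +1.00000]
B = K⁻¹H; ‖b₁‖=1.744686, ‖b₂‖=1.744686; λ = 2/(‖b₁‖+‖b₂‖) = 0.573169, sign → tz>0 ⇒ λ=+0.573169
r₁ = λ·B[:,0] = (+0.80494,+0.57640,-0.14081); r₂ = λ·B[:,1] = (-0.54351,+0.81147,+0.21477)
r₃ = r₁×r₂ = (+0.23805,-0.09635,+0.96646); SVD([r₁ r₂ r₃]) → R = UVᵀ:
  R  [+0.80494 -0.54351 +0.23805]
  R  [+0.57640 +0.81147 -0.09635]
  R  [-0.14081 +0.21477 +0.96646]
t = (+0.01466, +0.06799, +0.57317) m
tr R = 2.582871; θ = arccos((tr R − 1)/2) = 0.657643 rad = 37.680°
axis k = ((R−Rᵀ)₃₂, (R−Rᵀ)₁₃, (R−Rᵀ)₂₁) / (2 sinθ) = (+0.254490, +0.309902, +0.916076)
rvec = θ·k = (+0.167364, +0.203805, +0.602451)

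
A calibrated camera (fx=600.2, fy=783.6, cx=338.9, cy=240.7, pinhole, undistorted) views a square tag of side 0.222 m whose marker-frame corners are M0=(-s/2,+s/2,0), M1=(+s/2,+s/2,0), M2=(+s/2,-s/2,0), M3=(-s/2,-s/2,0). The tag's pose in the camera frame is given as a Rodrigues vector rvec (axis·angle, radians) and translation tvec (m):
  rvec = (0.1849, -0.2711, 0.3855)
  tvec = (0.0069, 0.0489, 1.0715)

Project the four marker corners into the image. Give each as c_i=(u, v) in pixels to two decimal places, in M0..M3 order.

c0=(261.51, 323.84) c1=(372.25, 372.61) c2=(421.23, 230.70) c3=(310.60, 171.55)

Intrinsics K: fx=600.2, fy=783.6, cx=338.9, cy=240.7
Marker side s = 0.222 m; corners in marker frame (Z=0):
  M0 = (-0.1110, +0.1110, 0)
  M1 = (+0.1110, +0.1110, 0)
  M2 = (+0.1110, -0.1110, 0)
  M3 = (-0.1110, -0.1110, 0)
rvec = (0.1849, -0.2711, 0.3855), |rvec| = θ = 0.50625 rad = 29.006°
Rodrigues: sinθ=0.48490, 1−cosθ=0.12543; R = I + sinθ·[k]× + (1−cosθ)·[k]×²:
    [+0.89130 -0.39378 -0.22478]
    [+0.34471 +0.91054 -0.22825]
    [+0.29455 +0.12595 +0.94730]
t = (0.0069, 0.0489, 1.0715) m
M0: Pc = R·M0+t = (-0.13574, +0.11171, +1.05279); u = 600.2·(-0.13574)/1.05279 + 338.9 = 261.5119, v = 783.6·(+0.11171)/1.05279 + 240.7 = 323.8445
M1: Pc = R·M1+t = (+0.06213, +0.18823, +1.11818); u = 600.2·(+0.06213)/1.11818 + 338.9 = 372.2467, v = 783.6·(+0.18823)/1.11818 + 240.7 = 372.6102
M2: Pc = R·M2+t = (+0.14954, -0.01391, +1.09021); u = 600.2·(+0.14954)/1.09021 + 338.9 = 421.2286, v = 783.6·(-0.01391)/1.09021 + 240.7 = 230.7045
M3: Pc = R·M3+t = (-0.04833, -0.09043, +1.02482); u = 600.2·(-0.04833)/1.02482 + 338.9 = 310.5978, v = 783.6·(-0.09043)/1.02482 + 240.7 = 171.5537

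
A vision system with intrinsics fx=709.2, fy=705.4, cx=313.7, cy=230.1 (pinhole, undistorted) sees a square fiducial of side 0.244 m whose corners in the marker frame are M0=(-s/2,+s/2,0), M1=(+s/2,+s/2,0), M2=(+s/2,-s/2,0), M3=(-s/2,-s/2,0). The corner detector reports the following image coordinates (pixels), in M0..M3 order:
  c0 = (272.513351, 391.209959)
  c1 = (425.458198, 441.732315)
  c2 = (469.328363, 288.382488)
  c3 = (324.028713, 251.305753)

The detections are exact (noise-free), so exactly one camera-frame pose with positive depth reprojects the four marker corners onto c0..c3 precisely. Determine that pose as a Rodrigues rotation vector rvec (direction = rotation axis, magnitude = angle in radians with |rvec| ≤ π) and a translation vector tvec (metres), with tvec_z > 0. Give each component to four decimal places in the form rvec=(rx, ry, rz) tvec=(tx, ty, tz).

rvec=(-0.3912, 0.2723, 0.2952) tvec=(0.0891, 0.1710, 1.1007)

Intrinsics K: fx=709.2, fy=705.4, cx=313.7, cy=230.1
Marker side s = 0.244 m; corners in marker frame (Z=0):
  M0 = (-0.1220, +0.1220, 0)
  M1 = (+0.1220, +0.1220, 0)
  M2 = (+0.1220, -0.1220, 0)
  M3 = (-0.1220, -0.1220, 0)
Detected image corners:
  c0 = (272.513351, 391.209959) px
  c1 = (425.458198, 441.732315) px
  c2 = (469.328363, 288.382488) px
  c3 = (324.028713, 251.305753) px
Planar DLT: solve 8×8 A·h = b for H (H[2,2]=1):
  H  [+504.04234 -308.41920 +371.10997]
  H  [+80.43430 +496.50600 +339.69742]
  H  [-0.28575 -0.30151 +1.00000]
B = K⁻¹H; ‖b₁‖=0.908497, ‖b₂‖=0.908497; λ = 2/(‖b₁‖+‖b₂‖) = 1.100719, sign → tz>0 ⇒ λ=+1.100719
r₁ = λ·B[:,0] = (+0.92143,+0.22811,-0.31453); r₂ = λ·B[:,1] = (-0.33189,+0.88301,-0.33187)
r₃ = r₁×r₂ = (+0.20203,+0.41019,+0.88934); SVD([r₁ r₂ r₃]) → R = UVᵀ:
  R  [+0.92143 -0.33189 +0.20203]
  R  [+0.22811 +0.88301 +0.41019]
  R  [-0.31453 -0.33187 +0.88934]
t = (+0.08910, +0.17102, +1.10072) m
tr R = 2.693785; θ = arccos((tr R − 1)/2) = 0.560683 rad = 32.125°
axis k = ((R−Rᵀ)₃₂, (R−Rᵀ)₁₃, (R−Rᵀ)₂₁) / (2 sinθ) = (-0.697733, +0.485712, +0.526548)
rvec = θ·k = (-0.391207, +0.272330, +0.295226)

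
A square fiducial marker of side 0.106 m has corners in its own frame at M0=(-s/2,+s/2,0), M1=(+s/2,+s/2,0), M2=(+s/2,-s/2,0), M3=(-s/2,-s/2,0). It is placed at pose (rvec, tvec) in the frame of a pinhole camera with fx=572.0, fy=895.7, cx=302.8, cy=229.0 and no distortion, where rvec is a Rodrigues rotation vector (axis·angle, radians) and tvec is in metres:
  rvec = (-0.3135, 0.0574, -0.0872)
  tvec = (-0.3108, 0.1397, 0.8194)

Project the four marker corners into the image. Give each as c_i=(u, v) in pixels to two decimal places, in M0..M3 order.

Intrinsics K: fx=572.0, fy=895.7, cx=302.8, cy=229.0
Marker side s = 0.106 m; corners in marker frame (Z=0):
  M0 = (-0.0530, +0.0530, 0)
  M1 = (+0.0530, +0.0530, 0)
  M2 = (+0.0530, -0.0530, 0)
  M3 = (-0.0530, -0.0530, 0)
rvec = (-0.3135, 0.0574, -0.0872), |rvec| = θ = 0.33043 rad = 18.932°
Rodrigues: sinθ=0.32445, 1−cosθ=0.05410; R = I + sinθ·[k]× + (1−cosθ)·[k]×²:
    [+0.99460 +0.07671 +0.06991]
    [-0.09454 +0.94754 +0.30535]
    [-0.04282 -0.31031 +0.94967]
t = (-0.3108, 0.1397, 0.8194) m
M0: Pc = R·M0+t = (-0.35945, +0.19493, +0.80522); u = 572.0·(-0.35945)/0.80522 + 302.8 = 47.4615, v = 895.7·(+0.19493)/0.80522 + 229.0 = 445.8328
M1: Pc = R·M1+t = (-0.25402, +0.18491, +0.80068); u = 572.0·(-0.25402)/0.80068 + 302.8 = 121.3304, v = 895.7·(+0.18491)/0.80068 + 229.0 = 435.8517
M2: Pc = R·M2+t = (-0.26215, +0.08447, +0.83358); u = 572.0·(-0.26215)/0.83358 + 302.8 = 122.9117, v = 895.7·(+0.08447)/0.83358 + 229.0 = 319.7652
M3: Pc = R·M3+t = (-0.36758, +0.09449, +0.83812); u = 572.0·(-0.36758)/0.83812 + 302.8 = 51.9332, v = 895.7·(+0.09449)/0.83812 + 229.0 = 329.9833

c0=(47.46, 445.83) c1=(121.33, 435.85) c2=(122.91, 319.77) c3=(51.93, 329.98)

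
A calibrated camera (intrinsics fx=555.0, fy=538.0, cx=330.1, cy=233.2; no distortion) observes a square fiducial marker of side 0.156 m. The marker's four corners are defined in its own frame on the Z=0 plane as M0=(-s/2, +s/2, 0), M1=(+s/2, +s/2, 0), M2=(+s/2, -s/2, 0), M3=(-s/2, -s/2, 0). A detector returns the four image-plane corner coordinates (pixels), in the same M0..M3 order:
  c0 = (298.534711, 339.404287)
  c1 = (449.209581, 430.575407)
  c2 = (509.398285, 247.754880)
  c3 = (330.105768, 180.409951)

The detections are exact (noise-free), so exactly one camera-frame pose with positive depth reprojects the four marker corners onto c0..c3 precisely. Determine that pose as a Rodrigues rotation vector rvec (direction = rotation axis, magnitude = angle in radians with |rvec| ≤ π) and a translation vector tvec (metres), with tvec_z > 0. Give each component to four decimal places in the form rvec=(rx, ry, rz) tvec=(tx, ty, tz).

Intrinsics K: fx=555.0, fy=538.0, cx=330.1, cy=233.2
Marker side s = 0.156 m; corners in marker frame (Z=0):
  M0 = (-0.0780, +0.0780, 0)
  M1 = (+0.0780, +0.0780, 0)
  M2 = (+0.0780, -0.0780, 0)
  M3 = (-0.0780, -0.0780, 0)
Detected image corners:
  c0 = (298.534711, 339.404287) px
  c1 = (449.209581, 430.575407) px
  c2 = (509.398285, 247.754880) px
  c3 = (330.105768, 180.409951) px
Planar DLT: solve 8×8 A·h = b for H (H[2,2]=1):
  H  [+556.77083 +18.29779 +387.41158]
  H  [+138.70492 +1317.20007 +300.77499]
  H  [-1.24831 +0.76477 +1.00000]
B = K⁻¹H; ‖b₁‖=2.289945, ‖b₂‖=2.289945; λ = 2/(‖b₁‖+‖b₂‖) = 0.436692, sign → tz>0 ⇒ λ=+0.436692
r₁ = λ·B[:,0] = (+0.76231,+0.34888,-0.54513); r₂ = λ·B[:,1] = (-0.18424,+0.92440,+0.33397)
r₃ = r₁×r₂ = (+0.62043,-0.15415,+0.76896); SVD([r₁ r₂ r₃]) → R = UVᵀ:
  R  [+0.76231 -0.18424 +0.62043]
  R  [+0.34888 +0.92440 -0.15415]
  R  [-0.54513 +0.33397 +0.76896]
t = (+0.04509, +0.05485, +0.43669) m
tr R = 2.455678; θ = arccos((tr R − 1)/2) = 0.755631 rad = 43.294°
axis k = ((R−Rᵀ)₃₂, (R−Rᵀ)₁₃, (R−Rᵀ)₂₁) / (2 sinθ) = (+0.355905, +0.849845, +0.388710)
rvec = θ·k = (+0.268932, +0.642169, +0.293721)

rvec=(0.2689, 0.6422, 0.2937) tvec=(0.0451, 0.0549, 0.4367)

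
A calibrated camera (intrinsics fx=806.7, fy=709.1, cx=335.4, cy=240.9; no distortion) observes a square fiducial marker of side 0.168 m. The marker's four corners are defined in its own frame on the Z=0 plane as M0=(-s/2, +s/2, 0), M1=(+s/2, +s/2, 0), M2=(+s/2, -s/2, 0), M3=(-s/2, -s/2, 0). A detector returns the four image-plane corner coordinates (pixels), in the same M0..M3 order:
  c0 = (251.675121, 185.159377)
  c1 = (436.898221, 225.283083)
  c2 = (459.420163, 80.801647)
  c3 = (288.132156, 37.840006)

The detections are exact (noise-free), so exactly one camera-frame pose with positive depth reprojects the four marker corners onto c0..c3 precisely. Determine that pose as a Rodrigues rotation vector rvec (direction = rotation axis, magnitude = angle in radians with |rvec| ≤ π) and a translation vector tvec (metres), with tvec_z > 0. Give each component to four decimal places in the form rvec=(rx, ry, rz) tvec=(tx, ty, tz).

Intrinsics K: fx=806.7, fy=709.1, cx=335.4, cy=240.9
Marker side s = 0.168 m; corners in marker frame (Z=0):
  M0 = (-0.0840, +0.0840, 0)
  M1 = (+0.0840, +0.0840, 0)
  M2 = (+0.0840, -0.0840, 0)
  M3 = (-0.0840, -0.0840, 0)
Detected image corners:
  c0 = (251.675121, 185.159377) px
  c1 = (436.898221, 225.283083) px
  c2 = (459.420163, 80.801647) px
  c3 = (288.132156, 37.840006) px
Planar DLT: solve 8×8 A·h = b for H (H[2,2]=1):
  H  [+1144.68898 -327.69026 +361.33431]
  H  [+278.94237 +811.92576 +130.07366]
  H  [+0.23711 -0.42610 +1.00000]
B = K⁻¹H; ‖b₁‖=1.377507, ‖b₂‖=1.377507; λ = 2/(‖b₁‖+‖b₂‖) = 0.725949, sign → tz>0 ⇒ λ=+0.725949
r₁ = λ·B[:,0] = (+0.95854,+0.22709,+0.17213); r₂ = λ·B[:,1] = (-0.16628,+0.93631,-0.30933)
r₃ = r₁×r₂ = (-0.23141,+0.26788,+0.93525); SVD([r₁ r₂ r₃]) → R = UVᵀ:
  R  [+0.95854 -0.16628 -0.23141]
  R  [+0.22709 +0.93631 +0.26788]
  R  [+0.17213 -0.30933 +0.93525]
t = (+0.02334, -0.11346, +0.72595) m
tr R = 2.830094; θ = arccos((tr R − 1)/2) = 0.415172 rad = 23.788°
axis k = ((R−Rᵀ)₃₂, (R−Rᵀ)₁₃, (R−Rᵀ)₂₁) / (2 sinθ) = (-0.715524, -0.500235, +0.487637)
rvec = θ·k = (-0.297066, -0.207683, +0.202453)

rvec=(-0.2971, -0.2077, 0.2025) tvec=(0.0233, -0.1135, 0.7259)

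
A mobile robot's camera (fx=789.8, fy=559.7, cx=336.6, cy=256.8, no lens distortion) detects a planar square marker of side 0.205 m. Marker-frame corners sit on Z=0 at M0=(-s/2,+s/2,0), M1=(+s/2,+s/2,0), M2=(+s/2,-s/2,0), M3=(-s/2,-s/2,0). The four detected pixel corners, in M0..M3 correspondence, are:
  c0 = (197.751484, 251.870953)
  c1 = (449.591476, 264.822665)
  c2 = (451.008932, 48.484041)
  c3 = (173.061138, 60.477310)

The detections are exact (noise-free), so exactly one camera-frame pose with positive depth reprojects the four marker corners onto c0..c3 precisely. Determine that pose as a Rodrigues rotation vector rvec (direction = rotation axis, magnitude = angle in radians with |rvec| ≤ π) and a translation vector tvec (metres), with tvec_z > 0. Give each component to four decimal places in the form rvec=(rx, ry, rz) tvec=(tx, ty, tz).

rvec=(0.2967, 0.3556, 0.0154) tvec=(-0.0192, -0.0968, 0.5697)

Intrinsics K: fx=789.8, fy=559.7, cx=336.6, cy=256.8
Marker side s = 0.205 m; corners in marker frame (Z=0):
  M0 = (-0.1025, +0.1025, 0)
  M1 = (+0.1025, +0.1025, 0)
  M2 = (+0.1025, -0.1025, 0)
  M3 = (-0.1025, -0.1025, 0)
Detected image corners:
  c0 = (197.751484, 251.870953) px
  c1 = (449.591476, 264.822665) px
  c2 = (451.008932, 48.484041) px
  c3 = (173.061138, 60.477310) px
Planar DLT: solve 8×8 A·h = b for H (H[2,2]=1):
  H  [+1098.75796 +221.83428 +310.03639]
  H  [-88.04631 +1070.04887 +161.69679]
  H  [-0.59807 +0.50705 +1.00000]
B = K⁻¹H; ‖b₁‖=1.755263, ‖b₂‖=1.755263; λ = 2/(‖b₁‖+‖b₂‖) = 0.569715, sign → tz>0 ⇒ λ=+0.569715
r₁ = λ·B[:,0] = (+0.93779,+0.06671,-0.34073); r₂ = λ·B[:,1] = (+0.03690,+0.95666,+0.28887)
r₃ = r₁×r₂ = (+0.34523,-0.28348,+0.89468); SVD([r₁ r₂ r₃]) → R = UVᵀ:
  R  [+0.93779 +0.03690 +0.34523]
  R  [+0.06671 +0.95666 -0.28348]
  R  [-0.34073 +0.28887 +0.89468]
t = (-0.01916, -0.09680, +0.56972) m
tr R = 2.789130; θ = arccos((tr R − 1)/2) = 0.463340 rad = 26.547°
axis k = ((R−Rᵀ)₃₂, (R−Rᵀ)₁₃, (R−Rᵀ)₂₁) / (2 sinθ) = (+0.640304, +0.767398, +0.033344)
rvec = θ·k = (+0.296678, +0.355566, +0.015450)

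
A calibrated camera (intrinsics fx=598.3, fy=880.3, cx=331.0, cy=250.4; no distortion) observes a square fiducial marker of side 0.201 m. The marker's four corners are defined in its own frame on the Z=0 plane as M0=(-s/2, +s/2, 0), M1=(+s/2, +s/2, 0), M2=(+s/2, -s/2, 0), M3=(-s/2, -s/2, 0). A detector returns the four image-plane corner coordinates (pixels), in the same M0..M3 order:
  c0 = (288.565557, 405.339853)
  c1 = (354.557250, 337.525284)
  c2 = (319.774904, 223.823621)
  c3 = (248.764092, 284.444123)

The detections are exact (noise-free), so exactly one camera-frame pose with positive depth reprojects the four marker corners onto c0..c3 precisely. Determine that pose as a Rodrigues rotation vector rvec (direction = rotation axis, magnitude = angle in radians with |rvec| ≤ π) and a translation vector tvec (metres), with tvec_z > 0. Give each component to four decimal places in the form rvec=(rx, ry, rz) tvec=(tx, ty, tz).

rvec=(0.0795, -0.5881, -0.4663) tvec=(-0.0587, 0.0935, 1.3274)

Intrinsics K: fx=598.3, fy=880.3, cx=331.0, cy=250.4
Marker side s = 0.201 m; corners in marker frame (Z=0):
  M0 = (-0.1005, +0.1005, 0)
  M1 = (+0.1005, +0.1005, 0)
  M2 = (+0.1005, -0.1005, 0)
  M3 = (-0.1005, -0.1005, 0)
Detected image corners:
  c0 = (288.565557, 405.339853) px
  c1 = (354.557250, 337.525284) px
  c2 = (319.774904, 223.823621) px
  c3 = (248.764092, 284.444123) px
Planar DLT: solve 8×8 A·h = b for H (H[2,2]=1):
  H  [+458.38885 +231.34741 +304.54027]
  H  [-198.15000 +630.68811 +312.42953]
  H  [+0.38882 +0.15286 +1.00000]
B = K⁻¹H; ‖b₁‖=0.753338, ‖b₂‖=0.753338; λ = 2/(‖b₁‖+‖b₂‖) = 1.327425, sign → tz>0 ⇒ λ=+1.327425
r₁ = λ·B[:,0] = (+0.73147,-0.44561,+0.51612); r₂ = λ·B[:,1] = (+0.40103,+0.89331,+0.20291)
r₃ = r₁×r₂ = (-0.55148,+0.05856,+0.83213); SVD([r₁ r₂ r₃]) → R = UVᵀ:
  R  [+0.73147 +0.40103 -0.55148]
  R  [-0.44561 +0.89331 +0.05856]
  R  [+0.51612 +0.20291 +0.83213]
t = (-0.05871, +0.09354, +1.32742) m
tr R = 2.456916; θ = arccos((tr R − 1)/2) = 0.754728 rad = 43.243°
axis k = ((R−Rᵀ)₃₂, (R−Rᵀ)₁₃, (R−Rᵀ)₂₁) / (2 sinθ) = (+0.105353, -0.779169, -0.617897)
rvec = θ·k = (+0.079513, -0.588060, -0.466344)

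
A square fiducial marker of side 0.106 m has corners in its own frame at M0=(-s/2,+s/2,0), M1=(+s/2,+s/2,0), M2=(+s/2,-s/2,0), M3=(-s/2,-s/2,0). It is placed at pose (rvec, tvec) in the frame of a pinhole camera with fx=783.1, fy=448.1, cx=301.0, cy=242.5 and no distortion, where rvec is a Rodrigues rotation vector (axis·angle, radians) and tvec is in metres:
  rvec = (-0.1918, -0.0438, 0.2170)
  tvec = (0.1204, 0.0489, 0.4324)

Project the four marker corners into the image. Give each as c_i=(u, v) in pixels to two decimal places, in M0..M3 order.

c0=(408.11, 336.32) c1=(598.82, 360.26) c2=(624.26, 252.26) c3=(442.56, 228.85)

Intrinsics K: fx=783.1, fy=448.1, cx=301.0, cy=242.5
Marker side s = 0.106 m; corners in marker frame (Z=0):
  M0 = (-0.0530, +0.0530, 0)
  M1 = (+0.0530, +0.0530, 0)
  M2 = (+0.0530, -0.0530, 0)
  M3 = (-0.0530, -0.0530, 0)
rvec = (-0.1918, -0.0438, 0.2170), |rvec| = θ = 0.29291 rad = 16.782°
Rodrigues: sinθ=0.28874, 1−cosθ=0.04259; R = I + sinθ·[k]× + (1−cosθ)·[k]×²:
    [+0.97567 -0.20974 -0.06384]
    [+0.21808 +0.95836 +0.18435]
    [+0.02251 -0.19379 +0.98079]
t = (0.1204, 0.0489, 0.4324) m
M0: Pc = R·M0+t = (+0.05757, +0.08813, +0.42094); u = 783.1·(+0.05757)/0.42094 + 301.0 = 408.1080, v = 448.1·(+0.08813)/0.42094 + 242.5 = 336.3224
M1: Pc = R·M1+t = (+0.16099, +0.11125, +0.42332); u = 783.1·(+0.16099)/0.42332 + 301.0 = 598.8218, v = 448.1·(+0.11125)/0.42332 + 242.5 = 360.2631
M2: Pc = R·M2+t = (+0.18323, +0.00967, +0.44386); u = 783.1·(+0.18323)/0.44386 + 301.0 = 624.2632, v = 448.1·(+0.00967)/0.44386 + 242.5 = 252.2574
M3: Pc = R·M3+t = (+0.07981, -0.01345, +0.44148); u = 783.1·(+0.07981)/0.44148 + 301.0 = 442.5606, v = 448.1·(-0.01345)/0.44148 + 242.5 = 228.8468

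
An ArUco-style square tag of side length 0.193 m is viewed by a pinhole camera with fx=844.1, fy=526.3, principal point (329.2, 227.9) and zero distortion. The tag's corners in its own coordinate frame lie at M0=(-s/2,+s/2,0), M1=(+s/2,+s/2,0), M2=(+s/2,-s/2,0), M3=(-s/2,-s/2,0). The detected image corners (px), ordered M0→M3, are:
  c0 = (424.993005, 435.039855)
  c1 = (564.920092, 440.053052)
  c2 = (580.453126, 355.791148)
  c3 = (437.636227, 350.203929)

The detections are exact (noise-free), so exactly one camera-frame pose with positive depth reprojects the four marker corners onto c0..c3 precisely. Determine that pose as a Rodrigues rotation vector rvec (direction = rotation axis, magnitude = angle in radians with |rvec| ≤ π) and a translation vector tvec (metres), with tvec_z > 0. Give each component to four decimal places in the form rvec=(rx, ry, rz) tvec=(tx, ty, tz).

Intrinsics K: fx=844.1, fy=526.3, cx=329.2, cy=227.9
Marker side s = 0.193 m; corners in marker frame (Z=0):
  M0 = (-0.0965, +0.0965, 0)
  M1 = (+0.0965, +0.0965, 0)
  M2 = (+0.0965, -0.0965, 0)
  M3 = (-0.0965, -0.0965, 0)
Detected image corners:
  c0 = (424.993005, 435.039855) px
  c1 = (564.920092, 440.053052) px
  c2 = (580.453126, 355.791148) px
  c3 = (437.636227, 350.203929) px
Planar DLT: solve 8×8 A·h = b for H (H[2,2]=1):
  H  [+746.65591 -18.42886 +502.12015]
  H  [+38.65681 +481.05475 +395.72285]
  H  [+0.02836 +0.10874 +1.00000]
B = K⁻¹H; ‖b₁‖=0.876096, ‖b₂‖=0.876096; λ = 2/(‖b₁‖+‖b₂‖) = 1.141427, sign → tz>0 ⇒ λ=+1.141427
r₁ = λ·B[:,0] = (+0.99703,+0.06982,+0.03237); r₂ = λ·B[:,1] = (-0.07333,+0.98955,+0.12412)
r₃ = r₁×r₂ = (-0.02337,-0.12612,+0.99174); SVD([r₁ r₂ r₃]) → R = UVᵀ:
  R  [+0.99703 -0.07333 -0.02337]
  R  [+0.06982 +0.98955 -0.12612]
  R  [+0.03237 +0.12412 +0.99174]
t = (+0.23383, +0.36397, +1.14143) m
tr R = 2.978328; θ = arccos((tr R − 1)/2) = 0.147348 rad = 8.442°
axis k = ((R−Rᵀ)₃₂, (R−Rᵀ)₁₃, (R−Rᵀ)₂₁) / (2 sinθ) = (+0.852234, -0.189828, +0.487507)
rvec = θ·k = (+0.125575, -0.027971, +0.071833)

rvec=(0.1256, -0.0280, 0.0718) tvec=(0.2338, 0.3640, 1.1414)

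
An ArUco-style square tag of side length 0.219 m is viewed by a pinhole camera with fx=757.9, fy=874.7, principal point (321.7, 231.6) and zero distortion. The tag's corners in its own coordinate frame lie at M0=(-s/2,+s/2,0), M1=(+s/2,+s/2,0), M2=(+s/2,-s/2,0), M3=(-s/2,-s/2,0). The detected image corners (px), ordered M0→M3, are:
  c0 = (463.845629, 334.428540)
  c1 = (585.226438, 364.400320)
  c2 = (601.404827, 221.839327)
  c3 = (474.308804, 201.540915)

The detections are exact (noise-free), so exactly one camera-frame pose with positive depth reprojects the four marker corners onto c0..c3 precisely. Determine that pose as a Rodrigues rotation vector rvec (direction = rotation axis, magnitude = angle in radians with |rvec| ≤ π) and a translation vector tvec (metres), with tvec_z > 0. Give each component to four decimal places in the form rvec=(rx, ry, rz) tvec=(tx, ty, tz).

rvec=(0.2163, 0.5074, 0.1014) tvec=(0.3649, 0.0760, 1.3361)

Intrinsics K: fx=757.9, fy=874.7, cx=321.7, cy=231.6
Marker side s = 0.219 m; corners in marker frame (Z=0):
  M0 = (-0.1095, +0.1095, 0)
  M1 = (+0.1095, +0.1095, 0)
  M2 = (+0.1095, -0.1095, 0)
  M3 = (-0.1095, -0.1095, 0)
Detected image corners:
  c0 = (463.845629, 334.428540) px
  c1 = (585.226438, 364.400320) px
  c2 = (601.404827, 221.839327) px
  c3 = (474.308804, 201.540915) px
Planar DLT: solve 8×8 A·h = b for H (H[2,2]=1):
  H  [+379.98518 +31.20074 +528.67534]
  H  [+16.38887 +676.36453 +281.36683]
  H  [-0.35216 +0.17230 +1.00000]
B = K⁻¹H; ‖b₁‖=0.748437, ‖b₂‖=0.748437; λ = 2/(‖b₁‖+‖b₂‖) = 1.336118, sign → tz>0 ⇒ λ=+1.336118
r₁ = λ·B[:,0] = (+0.86961,+0.14962,-0.47053); r₂ = λ·B[:,1] = (-0.04271,+0.97220,+0.23021)
r₃ = r₁×r₂ = (+0.49190,-0.18009,+0.85182); SVD([r₁ r₂ r₃]) → R = UVᵀ:
  R  [+0.86961 -0.04271 +0.49190]
  R  [+0.14962 +0.97220 -0.18009]
  R  [-0.47053 +0.23021 +0.85182]
t = (+0.36488, +0.07602, +1.33612) m
tr R = 2.693635; θ = arccos((tr R − 1)/2) = 0.560823 rad = 32.133°
axis k = ((R−Rᵀ)₃₂, (R−Rᵀ)₁₃, (R−Rᵀ)₂₁) / (2 sinθ) = (+0.385706, +0.904733, +0.180801)
rvec = θ·k = (+0.216313, +0.507395, +0.101397)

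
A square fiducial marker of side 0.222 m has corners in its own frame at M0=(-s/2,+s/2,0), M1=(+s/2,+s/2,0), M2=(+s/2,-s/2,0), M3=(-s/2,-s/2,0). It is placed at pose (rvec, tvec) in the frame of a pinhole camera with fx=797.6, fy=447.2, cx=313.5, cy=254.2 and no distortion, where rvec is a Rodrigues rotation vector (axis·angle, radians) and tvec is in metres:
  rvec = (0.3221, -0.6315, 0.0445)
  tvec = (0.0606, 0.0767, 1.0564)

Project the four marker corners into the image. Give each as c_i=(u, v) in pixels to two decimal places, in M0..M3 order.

Intrinsics K: fx=797.6, fy=447.2, cx=313.5, cy=254.2
Marker side s = 0.222 m; corners in marker frame (Z=0):
  M0 = (-0.1110, +0.1110, 0)
  M1 = (+0.1110, +0.1110, 0)
  M2 = (+0.1110, -0.1110, 0)
  M3 = (-0.1110, -0.1110, 0)
rvec = (0.3221, -0.6315, 0.0445), |rvec| = θ = 0.71030 rad = 40.697°
Rodrigues: sinθ=0.65206, 1−cosθ=0.24183; R = I + sinθ·[k]× + (1−cosθ)·[k]×²:
    [+0.80790 -0.13835 -0.57285]
    [-0.05665 +0.94932 -0.30916]
    [+0.58659 +0.28222 +0.75912]
t = (0.0606, 0.0767, 1.0564) m
M0: Pc = R·M0+t = (-0.04443, +0.18836, +1.02261); u = 797.6·(-0.04443)/1.02261 + 313.5 = 278.8436, v = 447.2·(+0.18836)/1.02261 + 254.2 = 336.5729
M1: Pc = R·M1+t = (+0.13492, +0.17579, +1.15284); u = 797.6·(+0.13492)/1.15284 + 313.5 = 406.8453, v = 447.2·(+0.17579)/1.15284 + 254.2 = 322.3899
M2: Pc = R·M2+t = (+0.16563, -0.03496, +1.09019); u = 797.6·(+0.16563)/1.09019 + 313.5 = 434.6806, v = 447.2·(-0.03496)/1.09019 + 254.2 = 239.8582
M3: Pc = R·M3+t = (-0.01372, -0.02239, +0.95996); u = 797.6·(-0.01372)/0.95996 + 313.5 = 302.1006, v = 447.2·(-0.02239)/0.95996 + 254.2 = 243.7710

c0=(278.84, 336.57) c1=(406.85, 322.39) c2=(434.68, 239.86) c3=(302.10, 243.77)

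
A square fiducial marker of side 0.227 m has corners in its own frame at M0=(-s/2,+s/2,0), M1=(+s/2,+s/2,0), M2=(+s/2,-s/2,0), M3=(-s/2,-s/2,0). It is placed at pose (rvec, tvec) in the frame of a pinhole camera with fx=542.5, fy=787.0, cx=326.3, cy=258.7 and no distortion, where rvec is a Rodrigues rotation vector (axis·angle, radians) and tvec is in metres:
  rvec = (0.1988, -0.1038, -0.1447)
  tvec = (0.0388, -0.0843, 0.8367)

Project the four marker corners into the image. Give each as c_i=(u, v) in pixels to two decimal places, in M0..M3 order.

c0=(289.37, 298.69) c1=(429.56, 266.30) c2=(415.52, 56.32) c3=(266.90, 85.35)

Intrinsics K: fx=542.5, fy=787.0, cx=326.3, cy=258.7
Marker side s = 0.227 m; corners in marker frame (Z=0):
  M0 = (-0.1135, +0.1135, 0)
  M1 = (+0.1135, +0.1135, 0)
  M2 = (+0.1135, -0.1135, 0)
  M3 = (-0.1135, -0.1135, 0)
rvec = (0.1988, -0.1038, -0.1447), |rvec| = θ = 0.26690 rad = 15.292°
Rodrigues: sinθ=0.26374, 1−cosθ=0.03541; R = I + sinθ·[k]× + (1−cosθ)·[k]×²:
    [+0.98424 +0.13273 -0.11687]
    [-0.15324 +0.96995 -0.18898]
    [+0.08827 +0.20391 +0.97500]
t = (0.0388, -0.0843, 0.8367) m
M0: Pc = R·M0+t = (-0.05785, +0.04318, +0.84983); u = 542.5·(-0.05785)/0.84983 + 326.3 = 289.3731, v = 787.0·(+0.04318)/0.84983 + 258.7 = 298.6902
M1: Pc = R·M1+t = (+0.16558, +0.00840, +0.86986); u = 542.5·(+0.16558)/0.86986 + 326.3 = 429.5633, v = 787.0·(+0.00840)/0.86986 + 258.7 = 266.2962
M2: Pc = R·M2+t = (+0.13545, -0.21178, +0.82357); u = 542.5·(+0.13545)/0.82357 + 326.3 = 415.5201, v = 787.0·(-0.21178)/0.82357 + 258.7 = 56.3227
M3: Pc = R·M3+t = (-0.08798, -0.17700, +0.80354); u = 542.5·(-0.08798)/0.80354 + 326.3 = 266.9039, v = 787.0·(-0.17700)/0.80354 + 258.7 = 85.3466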